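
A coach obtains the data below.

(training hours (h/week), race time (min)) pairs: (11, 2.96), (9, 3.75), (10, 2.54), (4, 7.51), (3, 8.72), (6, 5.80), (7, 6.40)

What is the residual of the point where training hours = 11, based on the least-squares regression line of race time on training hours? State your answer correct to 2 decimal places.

n = 7, Σx = 50, Σy = 37.68, Σxy = 227.51, Σx² = 412
Sxx = Σx² − (Σx)²/n = 412 − 357.142857 = 54.857143
Sxy = Σxy − (Σx)(Σy)/n = 227.51 − 269.142857 = -41.632857
b = Sxy/Sxx = -41.632857/54.857143 = -0.758932
a = ȳ − b·x̄ = 5.382857 − (-0.758932)·7.142857 = 10.803802
ŷ(11) = 10.803802 + (-0.758932)·11 = 2.455547
residual = y − ŷ = 2.96 − 2.455547 = 0.504453

0.50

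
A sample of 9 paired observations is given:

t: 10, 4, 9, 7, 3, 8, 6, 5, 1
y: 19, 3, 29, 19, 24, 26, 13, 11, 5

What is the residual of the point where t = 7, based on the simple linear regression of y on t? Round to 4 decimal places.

n = 9, Σx = 53, Σy = 149, Σxy = 1014, Σx² = 381
Sxx = Σx² − (Σx)²/n = 381 − 312.111111 = 68.888889
Sxy = Σxy − (Σx)(Σy)/n = 1014 − 877.444444 = 136.555556
b = Sxy/Sxx = 136.555556/68.888889 = 1.982258
a = ȳ − b·x̄ = 16.555556 − 1.982258·5.888889 = 4.882258
ŷ(7) = 4.882258 + 1.982258·7 = 18.758065
residual = y − ŷ = 19 − 18.758065 = 0.241935

0.2419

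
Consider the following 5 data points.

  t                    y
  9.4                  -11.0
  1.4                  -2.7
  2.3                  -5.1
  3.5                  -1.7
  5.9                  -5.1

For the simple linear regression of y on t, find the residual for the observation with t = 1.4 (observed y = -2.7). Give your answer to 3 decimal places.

n = 5, Σx = 22.5, Σy = -25.6, Σxy = -154.95, Σx² = 142.67
Sxx = Σx² − (Σx)²/n = 142.67 − 101.25 = 41.42
Sxy = Σxy − (Σx)(Σy)/n = -154.95 − (-115.2) = -39.75
b = Sxy/Sxx = -39.75/41.42 = -0.959681
a = ȳ − b·x̄ = -5.12 − (-0.959681)·4.5 = -0.801434
ŷ(1.4) = -0.801434 + (-0.959681)·1.4 = -2.144988
residual = y − ŷ = -2.7 − (-2.144988) = -0.555012

-0.555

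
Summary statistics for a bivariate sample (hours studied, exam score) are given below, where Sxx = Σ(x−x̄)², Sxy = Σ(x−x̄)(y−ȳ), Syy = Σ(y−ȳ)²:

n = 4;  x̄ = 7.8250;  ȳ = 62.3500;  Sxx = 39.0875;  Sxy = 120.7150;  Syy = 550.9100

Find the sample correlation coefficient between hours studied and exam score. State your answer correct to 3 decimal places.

r = Sxy/√(Sxx·Syy) = 120.715/√(21533.694625) = 120.715/146.743636 = 0.822625

0.823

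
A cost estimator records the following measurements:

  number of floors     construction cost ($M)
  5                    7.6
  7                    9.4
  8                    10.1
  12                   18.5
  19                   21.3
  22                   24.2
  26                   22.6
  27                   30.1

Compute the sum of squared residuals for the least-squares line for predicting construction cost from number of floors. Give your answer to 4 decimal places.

n = 8, Σx = 126, Σy = 143.8, Σxy = 2744, Σx² = 2532, Σy² = 3046.48
Sxx = Σx² − (Σx)²/n = 2532 − 1984.5 = 547.5
Sxy = Σxy − (Σx)(Σy)/n = 2744 − 2264.85 = 479.15
Syy = Σy² − (Σy)²/n = 3046.48 − 2584.805 = 461.675
b = Sxy/Sxx = 479.15/547.5 = 0.875160
SSE = Syy − b·Sxy = 461.675 − 0.875160·479.15 = 42.342174

42.3422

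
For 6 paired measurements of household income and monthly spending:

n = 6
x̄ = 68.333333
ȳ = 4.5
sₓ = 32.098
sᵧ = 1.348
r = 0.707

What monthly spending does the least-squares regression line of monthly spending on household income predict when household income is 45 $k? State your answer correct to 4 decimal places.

3.8072

b = r · sᵧ/sₓ = 0.707 · 1.348/32.098 = 0.029691
a = ȳ − b·x̄ = 4.5 − 0.029691·68.333333 = 2.471085
ŷ(45) = a + b·45 = 2.471085 + 0.029691·45 = 3.807200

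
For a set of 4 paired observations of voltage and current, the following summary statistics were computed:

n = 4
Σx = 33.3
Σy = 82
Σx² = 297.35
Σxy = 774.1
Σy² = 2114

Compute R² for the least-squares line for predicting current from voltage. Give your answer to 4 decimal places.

0.9596

Sxx = Σx² − (Σx)²/n = 297.35 − 277.2225 = 20.1275
Sxy = Σxy − (Σx)(Σy)/n = 774.1 − 682.65 = 91.45
Syy = Σy² − (Σy)²/n = 2114 − 1681 = 433
R² = Sxy²/(Sxx·Syy) = (91.45)²/(20.1275·433) = 0.959599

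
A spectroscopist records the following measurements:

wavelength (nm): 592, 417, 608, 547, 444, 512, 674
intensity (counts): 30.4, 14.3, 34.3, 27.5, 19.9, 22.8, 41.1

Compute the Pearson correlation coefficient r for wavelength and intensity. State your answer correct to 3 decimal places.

n = 7, Σx = 3794, Σy = 190.3, Σxy = 108067.4, Σx² = 2106782, Σy² = 5666.45
Sxx = Σx² − (Σx)²/n = 2106782 − 2056348 = 50434
Sxy = Σxy − (Σx)(Σy)/n = 108067.4 − 103142.6 = 4924.8
Syy = Σy² − (Σy)²/n = 5666.45 − 5173.441429 = 493.008571
r = Sxy/√(Sxx·Syy) = 4924.8/√(24864394.291429) = 4924.8/4986.420990 = 0.987642

0.988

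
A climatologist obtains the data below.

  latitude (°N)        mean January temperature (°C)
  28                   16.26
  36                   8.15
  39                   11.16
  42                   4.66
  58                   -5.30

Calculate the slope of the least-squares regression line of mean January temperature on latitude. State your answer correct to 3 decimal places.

-0.710

n = 5, Σx = 203, Σy = 34.93, Σxy = 1072.24, Σx² = 8729
Sxx = Σx² − (Σx)²/n = 8729 − 8241.8 = 487.2
Sxy = Σxy − (Σx)(Σy)/n = 1072.24 − 1418.158 = -345.918
b = Sxy/Sxx = -345.918/487.2 = -0.710012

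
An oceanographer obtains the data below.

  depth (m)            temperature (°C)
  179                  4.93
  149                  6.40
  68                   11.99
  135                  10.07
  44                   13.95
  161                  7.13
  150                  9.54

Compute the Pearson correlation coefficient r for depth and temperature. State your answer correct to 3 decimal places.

-0.925

n = 7, Σx = 886, Σy = 64.01, Σxy = 7203.57, Σx² = 127448, Σy² = 646.8809
Sxx = Σx² − (Σx)²/n = 127448 − 112142.285714 = 15305.714286
Sxy = Σxy − (Σx)(Σy)/n = 7203.57 − 8101.837143 = -898.267143
Syy = Σy² − (Σy)²/n = 646.8809 − 585.325729 = 61.555171
r = Sxy/√(Sxx·Syy) = -898.267143/√(942145.866694) = -898.267143/970.641987 = -0.925436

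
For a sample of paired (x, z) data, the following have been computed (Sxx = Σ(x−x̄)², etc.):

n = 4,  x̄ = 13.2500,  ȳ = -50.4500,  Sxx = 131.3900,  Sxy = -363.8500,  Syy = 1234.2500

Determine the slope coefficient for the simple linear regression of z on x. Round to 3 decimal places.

b = Sxy/Sxx = -363.85/131.39 = -2.769237

-2.769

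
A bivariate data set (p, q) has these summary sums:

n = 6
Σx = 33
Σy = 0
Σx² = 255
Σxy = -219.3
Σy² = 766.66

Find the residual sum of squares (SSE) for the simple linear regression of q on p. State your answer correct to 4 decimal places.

Sxx = Σx² − (Σx)²/n = 255 − 181.5 = 73.5
Sxy = Σxy − (Σx)(Σy)/n = -219.3 − 0 = -219.3
Syy = Σy² − (Σy)²/n = 766.66 − 0 = 766.66
b = Sxy/Sxx = -219.3/73.5 = -2.983673
SSE = Syy − b·Sxy = 766.66 − (-2.983673)·(-219.3) = 112.340408

112.3404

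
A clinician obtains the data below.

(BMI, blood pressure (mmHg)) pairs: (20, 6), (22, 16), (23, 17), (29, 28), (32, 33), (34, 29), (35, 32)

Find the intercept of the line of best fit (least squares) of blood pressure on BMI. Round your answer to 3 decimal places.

n = 7, Σx = 195, Σy = 161, Σxy = 4837, Σx² = 5659
Sxx = Σx² − (Σx)²/n = 5659 − 5432.142857 = 226.857143
Sxy = Σxy − (Σx)(Σy)/n = 4837 − 4485 = 352
b = Sxy/Sxx = 352/226.857143 = 1.551637
a = ȳ − b·x̄ = 23 − 1.551637·27.857143 = -20.224181

-20.224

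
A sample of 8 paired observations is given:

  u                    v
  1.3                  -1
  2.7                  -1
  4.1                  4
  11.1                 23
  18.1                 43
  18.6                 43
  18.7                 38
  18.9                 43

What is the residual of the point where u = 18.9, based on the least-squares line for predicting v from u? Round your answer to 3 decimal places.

0.417

n = 8, Σx = 93.5, Σy = 192, Σxy = 3369.1, Σx² = 1529.47
Sxx = Σx² − (Σx)²/n = 1529.47 − 1092.78125 = 436.68875
Sxy = Σxy − (Σx)(Σy)/n = 3369.1 − 2244 = 1125.1
b = Sxy/Sxx = 1125.1/436.68875 = 2.576435
a = ȳ − b·x̄ = 24 − 2.576435·11.6875 = -6.112079
ŷ(18.9) = -6.112079 + 2.576435·18.9 = 42.582534
residual = y − ŷ = 43 − 42.582534 = 0.417466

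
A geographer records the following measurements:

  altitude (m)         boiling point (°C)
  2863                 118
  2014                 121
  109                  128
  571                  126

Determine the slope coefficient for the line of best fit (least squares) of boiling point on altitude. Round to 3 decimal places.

n = 4, Σx = 5557, Σy = 493, Σxy = 667426, Σx² = 12590887
Sxx = Σx² − (Σx)²/n = 12590887 − 7720062.25 = 4870824.75
Sxy = Σxy − (Σx)(Σy)/n = 667426 − 684900.25 = -17474.25
b = Sxy/Sxx = -17474.25/4870824.75 = -0.003588

-0.004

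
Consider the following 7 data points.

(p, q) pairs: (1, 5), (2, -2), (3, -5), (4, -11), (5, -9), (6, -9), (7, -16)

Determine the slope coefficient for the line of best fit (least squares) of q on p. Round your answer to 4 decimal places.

-2.8929

n = 7, Σx = 28, Σy = -47, Σxy = -269, Σx² = 140
Sxx = Σx² − (Σx)²/n = 140 − 112 = 28
Sxy = Σxy − (Σx)(Σy)/n = -269 − (-188) = -81
b = Sxy/Sxx = -81/28 = -2.892857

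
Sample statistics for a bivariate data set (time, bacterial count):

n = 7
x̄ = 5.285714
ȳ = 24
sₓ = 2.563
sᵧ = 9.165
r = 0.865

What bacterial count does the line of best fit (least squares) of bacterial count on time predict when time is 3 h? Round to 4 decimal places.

b = r · sᵧ/sₓ = 0.865 · 9.165/2.563 = 3.093143
a = ȳ − b·x̄ = 24 − 3.093143·5.285714 = 7.650532
ŷ(3) = a + b·3 = 7.650532 + 3.093143·3 = 16.929960

16.9300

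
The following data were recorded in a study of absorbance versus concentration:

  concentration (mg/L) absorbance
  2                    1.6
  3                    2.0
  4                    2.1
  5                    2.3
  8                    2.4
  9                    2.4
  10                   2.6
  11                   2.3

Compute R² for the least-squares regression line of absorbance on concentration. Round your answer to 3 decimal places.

n = 8, Σx = 52, Σy = 17.7, Σxy = 121.2, Σx² = 420, Σy² = 39.83
Sxx = Σx² − (Σx)²/n = 420 − 338 = 82
Sxy = Σxy − (Σx)(Σy)/n = 121.2 − 115.05 = 6.15
Syy = Σy² − (Σy)²/n = 39.83 − 39.16125 = 0.66875
R² = Sxy²/(Sxx·Syy) = (6.15)²/(82·0.66875) = 0.689720

0.690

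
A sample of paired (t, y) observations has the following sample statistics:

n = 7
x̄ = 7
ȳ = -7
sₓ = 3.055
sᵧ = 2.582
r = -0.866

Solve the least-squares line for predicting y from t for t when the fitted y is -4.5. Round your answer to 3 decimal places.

3.584

b = r · sᵧ/sₓ = -0.866 · 2.582/3.055 = -0.731919
a = ȳ − b·x̄ = -7 − (-0.731919)·7 = -1.876568
Set a + b·x = -4.5: x = (-4.5 − (-1.876568)) / (-0.731919) = 3.584321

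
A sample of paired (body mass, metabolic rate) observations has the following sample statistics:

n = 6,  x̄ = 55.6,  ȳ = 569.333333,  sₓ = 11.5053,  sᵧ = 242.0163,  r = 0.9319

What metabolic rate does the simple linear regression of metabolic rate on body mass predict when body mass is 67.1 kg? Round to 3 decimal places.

b = r · sᵧ/sₓ = 0.9319 · 242.0163/11.5053 = 19.602704
a = ȳ − b·x̄ = 569.333333 − 19.602704·55.6 = -520.577008
ŷ(67.1) = a + b·67.1 = -520.577008 + 19.602704·67.1 = 794.764429

794.764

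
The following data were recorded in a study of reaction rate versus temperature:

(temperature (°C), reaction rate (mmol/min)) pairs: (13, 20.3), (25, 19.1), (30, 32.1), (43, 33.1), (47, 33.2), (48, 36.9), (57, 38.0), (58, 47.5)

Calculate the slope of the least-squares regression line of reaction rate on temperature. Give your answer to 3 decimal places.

0.525

n = 8, Σx = 321, Σy = 260.2, Σxy = 11380.3, Σx² = 14669
Sxx = Σx² − (Σx)²/n = 14669 − 12880.125 = 1788.875
Sxy = Σxy − (Σx)(Σy)/n = 11380.3 − 10440.525 = 939.775
b = Sxy/Sxx = 939.775/1788.875 = 0.525344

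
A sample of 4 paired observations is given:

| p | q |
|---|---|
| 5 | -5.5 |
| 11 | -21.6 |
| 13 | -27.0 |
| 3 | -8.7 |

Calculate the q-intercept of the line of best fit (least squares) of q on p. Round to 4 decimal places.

n = 4, Σx = 32, Σy = -62.8, Σxy = -642.2, Σx² = 324
Sxx = Σx² − (Σx)²/n = 324 − 256 = 68
Sxy = Σxy − (Σx)(Σy)/n = -642.2 − (-502.4) = -139.8
b = Sxy/Sxx = -139.8/68 = -2.055882
a = ȳ − b·x̄ = -15.7 − (-2.055882)·8 = 0.747059

0.7471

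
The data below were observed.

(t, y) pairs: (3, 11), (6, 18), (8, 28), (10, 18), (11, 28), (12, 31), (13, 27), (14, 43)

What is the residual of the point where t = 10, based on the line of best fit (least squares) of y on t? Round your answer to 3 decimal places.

n = 8, Σx = 77, Σy = 204, Σxy = 2178, Σx² = 839
Sxx = Σx² − (Σx)²/n = 839 − 741.125 = 97.875
Sxy = Σxy − (Σx)(Σy)/n = 2178 − 1963.5 = 214.5
b = Sxy/Sxx = 214.5/97.875 = 2.191571
a = ȳ − b·x̄ = 25.5 − 2.191571·9.625 = 4.406130
ŷ(10) = 4.406130 + 2.191571·10 = 26.321839
residual = y − ŷ = 18 − 26.321839 = -8.321839

-8.322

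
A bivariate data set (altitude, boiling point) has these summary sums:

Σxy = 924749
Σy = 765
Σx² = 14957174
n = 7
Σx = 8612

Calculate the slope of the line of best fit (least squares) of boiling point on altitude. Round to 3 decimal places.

Sxx = Σx² − (Σx)²/n = 14957174 − 10595220.571429 = 4361953.428571
Sxy = Σxy − (Σx)(Σy)/n = 924749 − 941168.571429 = -16419.571429
b = Sxy/Sxx = -16419.571429/4361953.428571 = -0.003764

-0.004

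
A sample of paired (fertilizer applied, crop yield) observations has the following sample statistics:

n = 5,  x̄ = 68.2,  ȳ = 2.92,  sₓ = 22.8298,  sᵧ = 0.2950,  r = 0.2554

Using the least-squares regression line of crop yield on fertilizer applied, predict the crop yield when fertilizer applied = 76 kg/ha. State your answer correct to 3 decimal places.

b = r · sᵧ/sₓ = 0.2554 · 0.295/22.8298 = 0.003300
a = ȳ − b·x̄ = 2.92 − 0.003300·68.2 = 2.694926
ŷ(76) = a + b·76 = 2.694926 + 0.003300·76 = 2.945742

2.946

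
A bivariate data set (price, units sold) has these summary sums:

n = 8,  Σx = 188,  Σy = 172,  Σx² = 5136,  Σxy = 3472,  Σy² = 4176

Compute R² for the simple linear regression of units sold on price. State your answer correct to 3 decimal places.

Sxx = Σx² − (Σx)²/n = 5136 − 4418 = 718
Sxy = Σxy − (Σx)(Σy)/n = 3472 − 4042 = -570
Syy = Σy² − (Σy)²/n = 4176 − 3698 = 478
R² = Sxy²/(Sxx·Syy) = (-570)²/(718·478) = 0.946667

0.947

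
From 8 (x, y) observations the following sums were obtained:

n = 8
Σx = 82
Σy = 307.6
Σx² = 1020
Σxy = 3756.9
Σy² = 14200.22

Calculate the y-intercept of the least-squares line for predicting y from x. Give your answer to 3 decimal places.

Sxx = Σx² − (Σx)²/n = 1020 − 840.5 = 179.5
Sxy = Σxy − (Σx)(Σy)/n = 3756.9 − 3152.9 = 604
b = Sxy/Sxx = 604/179.5 = 3.364903
a = ȳ − b·x̄ = 38.45 − 3.364903·10.25 = 3.959749

3.960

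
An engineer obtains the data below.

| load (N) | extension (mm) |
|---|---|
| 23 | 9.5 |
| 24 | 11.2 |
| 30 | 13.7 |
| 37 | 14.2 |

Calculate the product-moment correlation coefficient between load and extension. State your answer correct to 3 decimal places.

n = 4, Σx = 114, Σy = 48.6, Σxy = 1423.7, Σx² = 3374, Σy² = 605.02
Sxx = Σx² − (Σx)²/n = 3374 − 3249 = 125
Sxy = Σxy − (Σx)(Σy)/n = 1423.7 − 1385.1 = 38.6
Syy = Σy² − (Σy)²/n = 605.02 − 590.49 = 14.53
r = Sxy/√(Sxx·Syy) = 38.6/√(1816.25) = 38.6/42.617485 = 0.905732

0.906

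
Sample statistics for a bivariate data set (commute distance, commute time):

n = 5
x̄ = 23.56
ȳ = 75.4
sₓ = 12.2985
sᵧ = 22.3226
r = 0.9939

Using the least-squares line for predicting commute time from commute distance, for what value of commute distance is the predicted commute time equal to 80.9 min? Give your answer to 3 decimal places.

26.609

b = r · sᵧ/sₓ = 0.9939 · 22.3226/12.2985 = 1.803995
a = ȳ − b·x̄ = 75.4 − 1.803995·23.56 = 32.897879
Set a + b·x = 80.9: x = (80.9 − 32.897879) / 1.803995 = 26.608789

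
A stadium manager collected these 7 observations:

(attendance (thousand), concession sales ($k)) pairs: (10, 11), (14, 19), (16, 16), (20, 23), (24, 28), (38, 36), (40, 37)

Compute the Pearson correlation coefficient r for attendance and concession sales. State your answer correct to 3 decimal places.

0.975

n = 7, Σx = 162, Σy = 170, Σxy = 4612, Σx² = 4572, Σy² = 4716
Sxx = Σx² − (Σx)²/n = 4572 − 3749.142857 = 822.857143
Sxy = Σxy − (Σx)(Σy)/n = 4612 − 3934.285714 = 677.714286
Syy = Σy² − (Σy)²/n = 4716 − 4128.571429 = 587.428571
r = Sxy/√(Sxx·Syy) = 677.714286/√(483369.795918) = 677.714286/695.248010 = 0.974781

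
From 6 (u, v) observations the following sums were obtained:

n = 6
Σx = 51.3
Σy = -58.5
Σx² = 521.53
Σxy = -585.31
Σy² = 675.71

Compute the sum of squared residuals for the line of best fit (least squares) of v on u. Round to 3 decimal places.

17.921

Sxx = Σx² − (Σx)²/n = 521.53 − 438.615 = 82.915
Sxy = Σxy − (Σx)(Σy)/n = -585.31 − (-500.175) = -85.135
Syy = Σy² − (Σy)²/n = 675.71 − 570.375 = 105.335
b = Sxy/Sxx = -85.135/82.915 = -1.026774
SSE = Syy − b·Sxy = 105.335 − (-1.026774)·(-85.135) = 17.920561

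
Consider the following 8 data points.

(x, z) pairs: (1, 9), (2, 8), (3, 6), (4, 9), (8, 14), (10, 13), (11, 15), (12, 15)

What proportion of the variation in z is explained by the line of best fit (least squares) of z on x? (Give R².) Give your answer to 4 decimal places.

0.8363

n = 8, Σx = 51, Σy = 89, Σxy = 666, Σx² = 459, Σy² = 1077
Sxx = Σx² − (Σx)²/n = 459 − 325.125 = 133.875
Sxy = Σxy − (Σx)(Σy)/n = 666 − 567.375 = 98.625
Syy = Σy² − (Σy)²/n = 1077 − 990.125 = 86.875
R² = Sxy²/(Sxx·Syy) = (98.625)²/(133.875·86.875) = 0.836334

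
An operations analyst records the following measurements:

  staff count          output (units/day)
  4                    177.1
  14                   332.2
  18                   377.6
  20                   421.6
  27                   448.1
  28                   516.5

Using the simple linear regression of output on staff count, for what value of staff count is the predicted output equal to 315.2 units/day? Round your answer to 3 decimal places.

13.560

n = 6, Σx = 111, Σy = 2273.1, Σxy = 47148.7, Σx² = 2449
Sxx = Σx² − (Σx)²/n = 2449 − 2053.5 = 395.5
Sxy = Σxy − (Σx)(Σy)/n = 47148.7 − 42052.35 = 5096.35
b = Sxy/Sxx = 5096.35/395.5 = 12.885841
a = ȳ − b·x̄ = 378.85 − 12.885841·18.5 = 140.461947
Set a + b·x = 315.2: x = (315.2 − 140.461947) / 12.885841 = 13.560470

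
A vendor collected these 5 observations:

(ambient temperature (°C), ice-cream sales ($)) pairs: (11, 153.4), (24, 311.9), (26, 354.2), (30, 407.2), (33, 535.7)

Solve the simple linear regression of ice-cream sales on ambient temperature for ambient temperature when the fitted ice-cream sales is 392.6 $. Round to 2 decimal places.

n = 5, Σx = 124, Σy = 1762.4, Σxy = 48276.3, Σx² = 3362
Sxx = Σx² − (Σx)²/n = 3362 − 3075.2 = 286.8
Sxy = Σxy − (Σx)(Σy)/n = 48276.3 − 43707.52 = 4568.78
b = Sxy/Sxx = 4568.78/286.8 = 15.930195
a = ȳ − b·x̄ = 352.48 − 15.930195·24.8 = -42.588842
Set a + b·x = 392.6: x = (392.6 − (-42.588842)) / 15.930195 = 27.318488

27.32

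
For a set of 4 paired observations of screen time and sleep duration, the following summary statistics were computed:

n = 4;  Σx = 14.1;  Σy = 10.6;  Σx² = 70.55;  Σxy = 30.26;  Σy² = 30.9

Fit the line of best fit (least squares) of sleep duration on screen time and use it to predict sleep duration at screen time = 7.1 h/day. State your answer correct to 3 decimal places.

1.432

Sxx = Σx² − (Σx)²/n = 70.55 − 49.7025 = 20.8475
Sxy = Σxy − (Σx)(Σy)/n = 30.26 − 37.365 = -7.105
b = Sxy/Sxx = -7.105/20.8475 = -0.340808
a = ȳ − b·x̄ = 2.65 − (-0.340808)·3.525 = 3.851349
ŷ(7.1) = a + b·7.1 = 3.851349 + (-0.340808)·7.1 = 1.431611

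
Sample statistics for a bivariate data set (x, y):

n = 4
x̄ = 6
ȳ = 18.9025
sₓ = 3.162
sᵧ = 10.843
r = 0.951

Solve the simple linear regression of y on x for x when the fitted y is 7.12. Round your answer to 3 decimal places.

b = r · sᵧ/sₓ = 0.951 · 10.843/3.162 = 3.261130
a = ȳ − b·x̄ = 18.9025 − 3.261130·6 = -0.664280
Set a + b·x = 7.12: x = (7.12 − (-0.664280)) / 3.261130 = 2.386989

2.387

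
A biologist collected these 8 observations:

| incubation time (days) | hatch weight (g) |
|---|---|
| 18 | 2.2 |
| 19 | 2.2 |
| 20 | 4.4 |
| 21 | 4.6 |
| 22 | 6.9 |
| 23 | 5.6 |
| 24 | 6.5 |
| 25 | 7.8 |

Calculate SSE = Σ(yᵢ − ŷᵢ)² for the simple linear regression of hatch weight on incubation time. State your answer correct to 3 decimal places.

3.853

n = 8, Σx = 172, Σy = 40.2, Σxy = 897.6, Σx² = 3740, Σy² = 232.26
Sxx = Σx² − (Σx)²/n = 3740 − 3698 = 42
Sxy = Σxy − (Σx)(Σy)/n = 897.6 − 864.3 = 33.3
Syy = Σy² − (Σy)²/n = 232.26 − 202.005 = 30.255
b = Sxy/Sxx = 33.3/42 = 0.792857
SSE = Syy − b·Sxy = 30.255 − 0.792857·33.3 = 3.852857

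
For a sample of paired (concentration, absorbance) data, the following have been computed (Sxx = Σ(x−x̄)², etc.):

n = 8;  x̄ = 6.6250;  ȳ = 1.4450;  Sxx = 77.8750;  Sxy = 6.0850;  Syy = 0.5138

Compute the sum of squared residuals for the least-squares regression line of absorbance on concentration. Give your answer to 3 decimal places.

0.038

b = Sxy/Sxx = 6.085/77.875 = 0.078138
SSE = Syy − b·Sxy = 0.5138 − 0.078138·6.085 = 0.038330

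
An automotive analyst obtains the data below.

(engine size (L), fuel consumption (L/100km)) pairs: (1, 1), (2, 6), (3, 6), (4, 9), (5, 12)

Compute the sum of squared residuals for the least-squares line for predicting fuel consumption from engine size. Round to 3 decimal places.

n = 5, Σx = 15, Σy = 34, Σxy = 127, Σx² = 55, Σy² = 298
Sxx = Σx² − (Σx)²/n = 55 − 45 = 10
Sxy = Σxy − (Σx)(Σy)/n = 127 − 102 = 25
Syy = Σy² − (Σy)²/n = 298 − 231.2 = 66.8
b = Sxy/Sxx = 25/10 = 2.5
SSE = Syy − b·Sxy = 66.8 − 2.5·25 = 4.3

4.300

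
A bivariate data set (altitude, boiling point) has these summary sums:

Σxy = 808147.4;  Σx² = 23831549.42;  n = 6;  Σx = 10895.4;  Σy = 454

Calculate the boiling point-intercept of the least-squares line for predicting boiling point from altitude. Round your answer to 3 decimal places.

82.968

Sxx = Σx² − (Σx)²/n = 23831549.42 − 19784956.86 = 4046592.56
Sxy = Σxy − (Σx)(Σy)/n = 808147.4 − 824418.6 = -16271.2
b = Sxy/Sxx = -16271.2/4046592.56 = -0.004021
a = ȳ − b·x̄ = 75.666667 − (-0.004021)·1815.9 = 82.968334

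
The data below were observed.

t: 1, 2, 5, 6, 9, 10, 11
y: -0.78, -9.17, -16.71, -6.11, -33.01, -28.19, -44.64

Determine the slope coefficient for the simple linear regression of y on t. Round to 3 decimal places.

n = 7, Σx = 44, Σy = -138.61, Σxy = -1209.36, Σx² = 368
Sxx = Σx² − (Σx)²/n = 368 − 276.571429 = 91.428571
Sxy = Σxy − (Σx)(Σy)/n = -1209.36 − (-871.262857) = -338.097143
b = Sxy/Sxx = -338.097143/91.428571 = -3.697938

-3.698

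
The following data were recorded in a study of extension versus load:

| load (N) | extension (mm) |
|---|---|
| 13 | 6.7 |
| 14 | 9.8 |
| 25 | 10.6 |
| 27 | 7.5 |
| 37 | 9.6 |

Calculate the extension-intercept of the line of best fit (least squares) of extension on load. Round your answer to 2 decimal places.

7.58

n = 5, Σx = 116, Σy = 44.2, Σxy = 1047, Σx² = 3088
Sxx = Σx² − (Σx)²/n = 3088 − 2691.2 = 396.8
Sxy = Σxy − (Σx)(Σy)/n = 1047 − 1025.44 = 21.56
b = Sxy/Sxx = 21.56/396.8 = 0.054335
a = ȳ − b·x̄ = 8.84 − 0.054335·23.2 = 7.579435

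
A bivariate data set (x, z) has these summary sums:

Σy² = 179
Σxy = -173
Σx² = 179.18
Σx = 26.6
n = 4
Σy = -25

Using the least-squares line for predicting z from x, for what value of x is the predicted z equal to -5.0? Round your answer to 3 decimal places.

Sxx = Σx² − (Σx)²/n = 179.18 − 176.89 = 2.29
Sxy = Σxy − (Σx)(Σy)/n = -173 − (-166.25) = -6.75
b = Sxy/Sxx = -6.75/2.29 = -2.947598
a = ȳ − b·x̄ = -6.25 − (-2.947598)·6.65 = 13.351528
Set a + b·x = -5.0: x = (-5.0 − 13.351528) / (-2.947598) = 6.225926

6.226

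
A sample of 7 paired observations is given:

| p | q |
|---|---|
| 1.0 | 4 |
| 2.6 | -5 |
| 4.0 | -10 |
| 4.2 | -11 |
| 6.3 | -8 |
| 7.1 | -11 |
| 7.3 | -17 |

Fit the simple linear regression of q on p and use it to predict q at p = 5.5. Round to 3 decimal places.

-10.271

n = 7, Σx = 32.5, Σy = -58, Σxy = -347.8, Σx² = 184.79
Sxx = Σx² − (Σx)²/n = 184.79 − 150.892857 = 33.897143
Sxy = Σxy − (Σx)(Σy)/n = -347.8 − (-269.285714) = -78.514286
b = Sxy/Sxx = -78.514286/33.897143 = -2.316251
a = ȳ − b·x̄ = -8.285714 − (-2.316251)·4.642857 = 2.468307
ŷ(5.5) = a + b·5.5 = 2.468307 + (-2.316251)·5.5 = -10.271072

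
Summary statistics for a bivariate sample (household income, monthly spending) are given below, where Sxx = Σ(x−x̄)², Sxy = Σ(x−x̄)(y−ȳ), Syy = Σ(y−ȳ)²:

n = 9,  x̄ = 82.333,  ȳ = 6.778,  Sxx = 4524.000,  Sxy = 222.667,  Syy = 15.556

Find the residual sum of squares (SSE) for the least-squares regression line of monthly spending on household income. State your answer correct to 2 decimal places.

4.60

b = Sxy/Sxx = 222.667/4524 = 0.049219
SSE = Syy − b·Sxy = 15.556 − 0.049219·222.667 = 4.596541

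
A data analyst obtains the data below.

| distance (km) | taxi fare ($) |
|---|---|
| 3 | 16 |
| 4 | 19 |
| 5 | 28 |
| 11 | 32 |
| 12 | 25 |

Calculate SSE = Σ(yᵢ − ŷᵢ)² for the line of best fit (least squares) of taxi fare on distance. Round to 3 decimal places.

87.486

n = 5, Σx = 35, Σy = 120, Σxy = 916, Σx² = 315, Σy² = 3050
Sxx = Σx² − (Σx)²/n = 315 − 245 = 70
Sxy = Σxy − (Σx)(Σy)/n = 916 − 840 = 76
Syy = Σy² − (Σy)²/n = 3050 − 2880 = 170
b = Sxy/Sxx = 76/70 = 1.085714
SSE = Syy − b·Sxy = 170 − 1.085714·76 = 87.485714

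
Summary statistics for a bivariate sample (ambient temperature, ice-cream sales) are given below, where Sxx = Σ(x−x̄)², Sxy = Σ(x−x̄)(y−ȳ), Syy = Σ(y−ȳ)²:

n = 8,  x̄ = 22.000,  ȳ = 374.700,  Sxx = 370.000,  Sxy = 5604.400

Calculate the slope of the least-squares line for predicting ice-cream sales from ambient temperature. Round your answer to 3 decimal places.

b = Sxy/Sxx = 5604.4/370 = 15.147027

15.147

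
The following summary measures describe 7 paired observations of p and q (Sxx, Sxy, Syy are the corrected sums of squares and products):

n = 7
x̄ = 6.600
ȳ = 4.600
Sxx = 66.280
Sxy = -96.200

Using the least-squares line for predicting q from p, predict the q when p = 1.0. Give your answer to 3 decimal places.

b = Sxy/Sxx = -96.2/66.28 = -1.451418
a = ȳ − b·x̄ = 4.6 − (-1.451418)·6.6 = 14.179360
ŷ(1.0) = a + b·1.0 = 14.179360 + (-1.451418)·1 = 12.727942

12.728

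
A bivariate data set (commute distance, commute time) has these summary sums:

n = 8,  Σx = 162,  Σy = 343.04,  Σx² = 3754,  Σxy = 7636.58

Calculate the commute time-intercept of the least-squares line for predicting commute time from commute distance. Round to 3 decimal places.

Sxx = Σx² − (Σx)²/n = 3754 − 3280.5 = 473.5
Sxy = Σxy − (Σx)(Σy)/n = 7636.58 − 6946.56 = 690.02
b = Sxy/Sxx = 690.02/473.5 = 1.457276
a = ȳ − b·x̄ = 42.88 − 1.457276·20.25 = 13.370169

13.370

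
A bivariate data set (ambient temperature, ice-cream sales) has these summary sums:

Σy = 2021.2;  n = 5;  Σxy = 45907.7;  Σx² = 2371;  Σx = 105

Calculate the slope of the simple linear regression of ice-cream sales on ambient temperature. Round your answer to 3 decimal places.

20.858

Sxx = Σx² − (Σx)²/n = 2371 − 2205 = 166
Sxy = Σxy − (Σx)(Σy)/n = 45907.7 − 42445.2 = 3462.5
b = Sxy/Sxx = 3462.5/166 = 20.858434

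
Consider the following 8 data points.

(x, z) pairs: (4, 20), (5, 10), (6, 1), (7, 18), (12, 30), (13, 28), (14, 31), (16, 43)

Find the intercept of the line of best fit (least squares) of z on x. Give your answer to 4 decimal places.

-0.8716

n = 8, Σx = 77, Σy = 181, Σxy = 2108, Σx² = 891
Sxx = Σx² − (Σx)²/n = 891 − 741.125 = 149.875
Sxy = Σxy − (Σx)(Σy)/n = 2108 − 1742.125 = 365.875
b = Sxy/Sxx = 365.875/149.875 = 2.441201
a = ȳ − b·x̄ = 22.625 − 2.441201·9.625 = -0.871560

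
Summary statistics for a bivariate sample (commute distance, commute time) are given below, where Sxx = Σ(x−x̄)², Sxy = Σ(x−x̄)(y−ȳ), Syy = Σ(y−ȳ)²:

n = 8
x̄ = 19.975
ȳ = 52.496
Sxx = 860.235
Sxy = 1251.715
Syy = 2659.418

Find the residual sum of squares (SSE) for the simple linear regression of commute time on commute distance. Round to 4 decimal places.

838.0663

b = Sxy/Sxx = 1251.715/860.235 = 1.455085
SSE = Syy − b·Sxy = 2659.418 − 1.455085·1251.715 = 838.066345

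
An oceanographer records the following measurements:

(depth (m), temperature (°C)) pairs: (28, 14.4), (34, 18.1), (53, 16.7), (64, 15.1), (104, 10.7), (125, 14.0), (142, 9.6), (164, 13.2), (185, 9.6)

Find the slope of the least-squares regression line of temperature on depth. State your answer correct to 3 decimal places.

-0.041

n = 9, Σx = 899, Σy = 121.4, Σxy = 11036.9, Σx² = 116571
Sxx = Σx² − (Σx)²/n = 116571 − 89800.111111 = 26770.888889
Sxy = Σxy − (Σx)(Σy)/n = 11036.9 − 12126.511111 = -1089.611111
b = Sxy/Sxx = -1089.611111/26770.888889 = -0.040701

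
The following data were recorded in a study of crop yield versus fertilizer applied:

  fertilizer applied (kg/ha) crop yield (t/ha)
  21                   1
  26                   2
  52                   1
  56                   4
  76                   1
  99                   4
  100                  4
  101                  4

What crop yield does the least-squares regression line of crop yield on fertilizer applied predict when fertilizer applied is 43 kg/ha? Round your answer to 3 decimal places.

1.904

n = 8, Σx = 531, Σy = 21, Σxy = 1625, Σx² = 42735
Sxx = Σx² − (Σx)²/n = 42735 − 35245.125 = 7489.875
Sxy = Σxy − (Σx)(Σy)/n = 1625 − 1393.875 = 231.125
b = Sxy/Sxx = 231.125/7489.875 = 0.030858
a = ȳ − b·x̄ = 2.625 − 0.030858·66.375 = 0.576779
ŷ(43) = a + b·43 = 0.576779 + 0.030858·43 = 1.903687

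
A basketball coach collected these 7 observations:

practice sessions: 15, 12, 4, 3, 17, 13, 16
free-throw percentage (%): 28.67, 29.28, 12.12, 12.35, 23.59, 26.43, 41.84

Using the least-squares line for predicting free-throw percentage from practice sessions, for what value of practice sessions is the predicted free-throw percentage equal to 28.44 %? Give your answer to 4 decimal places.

n = 7, Σx = 80, Σy = 174.28, Σxy = 2281, Σx² = 1108
Sxx = Σx² − (Σx)²/n = 1108 − 914.285714 = 193.714286
Sxy = Σxy − (Σx)(Σy)/n = 2281 − 1991.771429 = 289.228571
b = Sxy/Sxx = 289.228571/193.714286 = 1.493068
a = ȳ − b·x̄ = 24.897143 − 1.493068·11.428571 = 7.833510
Set a + b·x = 28.44: x = (28.44 − 7.833510) / 1.493068 = 13.801442

13.8014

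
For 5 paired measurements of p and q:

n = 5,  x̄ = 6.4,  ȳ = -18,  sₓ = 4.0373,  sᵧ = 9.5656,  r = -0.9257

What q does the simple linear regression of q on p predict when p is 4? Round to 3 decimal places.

b = r · sᵧ/sₓ = -0.9257 · 9.5656/4.0373 = -2.193267
a = ȳ − b·x̄ = -18 − (-2.193267)·6.4 = -3.963093
ŷ(4) = a + b·4 = -3.963093 + (-2.193267)·4 = -12.736160

-12.736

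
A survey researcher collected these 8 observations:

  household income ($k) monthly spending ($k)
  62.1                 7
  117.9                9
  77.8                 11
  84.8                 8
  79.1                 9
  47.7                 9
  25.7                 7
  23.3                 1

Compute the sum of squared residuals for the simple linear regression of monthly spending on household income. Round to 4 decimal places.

n = 8, Σx = 518.4, Σy = 61, Σxy = 4374.4, Σx² = 40736.18, Σy² = 527
Sxx = Σx² − (Σx)²/n = 40736.18 − 33592.32 = 7143.86
Sxy = Σxy − (Σx)(Σy)/n = 4374.4 − 3952.8 = 421.6
Syy = Σy² − (Σy)²/n = 527 − 465.125 = 61.875
b = Sxy/Sxx = 421.6/7143.86 = 0.059016
SSE = Syy − b·Sxy = 61.875 − 0.059016·421.6 = 36.993975

36.9940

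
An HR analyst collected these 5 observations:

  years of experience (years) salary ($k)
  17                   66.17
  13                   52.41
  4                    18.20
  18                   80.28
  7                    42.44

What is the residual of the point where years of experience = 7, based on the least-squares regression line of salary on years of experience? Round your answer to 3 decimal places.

n = 5, Σx = 59, Σy = 259.5, Σxy = 3621.14, Σx² = 847
Sxx = Σx² − (Σx)²/n = 847 − 696.2 = 150.8
Sxy = Σxy − (Σx)(Σy)/n = 3621.14 − 3062.1 = 559.04
b = Sxy/Sxx = 559.04/150.8 = 3.707162
a = ȳ − b·x̄ = 51.9 − 3.707162·11.8 = 8.155491
ŷ(7) = 8.155491 + 3.707162·7 = 34.105623
residual = y − ŷ = 42.44 − 34.105623 = 8.334377

8.334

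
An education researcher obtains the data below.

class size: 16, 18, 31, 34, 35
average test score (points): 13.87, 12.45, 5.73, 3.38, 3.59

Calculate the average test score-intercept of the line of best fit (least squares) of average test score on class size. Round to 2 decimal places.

22.51

n = 5, Σx = 134, Σy = 39.02, Σxy = 864.22, Σx² = 3922
Sxx = Σx² − (Σx)²/n = 3922 − 3591.2 = 330.8
Sxy = Σxy − (Σx)(Σy)/n = 864.22 − 1045.736 = -181.516
b = Sxy/Sxx = -181.516/330.8 = -0.548718
a = ȳ − b·x̄ = 7.804 − (-0.548718)·26.8 = 22.509649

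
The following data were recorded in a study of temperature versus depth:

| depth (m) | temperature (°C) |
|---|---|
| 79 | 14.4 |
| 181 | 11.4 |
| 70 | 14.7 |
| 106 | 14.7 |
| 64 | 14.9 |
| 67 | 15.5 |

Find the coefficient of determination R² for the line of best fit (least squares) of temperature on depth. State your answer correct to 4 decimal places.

0.8932

n = 6, Σx = 567, Σy = 85.6, Σxy = 7780.3, Σx² = 63723, Σy² = 1231.76
Sxx = Σx² − (Σx)²/n = 63723 − 53581.5 = 10141.5
Sxy = Σxy − (Σx)(Σy)/n = 7780.3 − 8089.2 = -308.9
Syy = Σy² − (Σy)²/n = 1231.76 − 1221.226667 = 10.533333
R² = Sxy²/(Sxx·Syy) = (-308.9)²/(10141.5·10.533333) = 0.893239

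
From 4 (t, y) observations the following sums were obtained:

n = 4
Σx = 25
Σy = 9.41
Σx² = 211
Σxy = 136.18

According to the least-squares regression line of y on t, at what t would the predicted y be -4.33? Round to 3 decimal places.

1.521

Sxx = Σx² − (Σx)²/n = 211 − 156.25 = 54.75
Sxy = Σxy − (Σx)(Σy)/n = 136.18 − 58.8125 = 77.3675
b = Sxy/Sxx = 77.3675/54.75 = 1.413105
a = ȳ − b·x̄ = 2.3525 − 1.413105·6.25 = -6.479406
Set a + b·x = -4.33: x = (-4.33 − (-6.479406)) / 1.413105 = 1.521052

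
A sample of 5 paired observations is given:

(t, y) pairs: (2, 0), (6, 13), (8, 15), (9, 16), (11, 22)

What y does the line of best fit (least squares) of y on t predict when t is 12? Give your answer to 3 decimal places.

n = 5, Σx = 36, Σy = 66, Σxy = 584, Σx² = 306
Sxx = Σx² − (Σx)²/n = 306 − 259.2 = 46.8
Sxy = Σxy − (Σx)(Σy)/n = 584 − 475.2 = 108.8
b = Sxy/Sxx = 108.8/46.8 = 2.324786
a = ȳ − b·x̄ = 13.2 − 2.324786·7.2 = -3.538462
ŷ(12) = a + b·12 = -3.538462 + 2.324786·12 = 24.358974

24.359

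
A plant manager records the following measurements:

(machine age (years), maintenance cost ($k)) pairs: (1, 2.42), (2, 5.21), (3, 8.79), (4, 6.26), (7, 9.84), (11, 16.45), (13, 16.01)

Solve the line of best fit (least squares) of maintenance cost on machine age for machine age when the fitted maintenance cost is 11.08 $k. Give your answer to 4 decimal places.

7.4924

n = 7, Σx = 41, Σy = 64.98, Σxy = 522.21, Σx² = 369
Sxx = Σx² − (Σx)²/n = 369 − 240.142857 = 128.857143
Sxy = Σxy − (Σx)(Σy)/n = 522.21 − 380.597143 = 141.612857
b = Sxy/Sxx = 141.612857/128.857143 = 1.098991
a = ȳ − b·x̄ = 9.282857 − 1.098991·5.857143 = 2.845909
Set a + b·x = 11.08: x = (11.08 − 2.845909) / 1.098991 = 7.492409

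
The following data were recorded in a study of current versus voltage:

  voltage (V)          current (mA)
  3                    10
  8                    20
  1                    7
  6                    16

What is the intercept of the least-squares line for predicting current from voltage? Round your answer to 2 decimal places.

n = 4, Σx = 18, Σy = 53, Σxy = 293, Σx² = 110
Sxx = Σx² − (Σx)²/n = 110 − 81 = 29
Sxy = Σxy − (Σx)(Σy)/n = 293 − 238.5 = 54.5
b = Sxy/Sxx = 54.5/29 = 1.879310
a = ȳ − b·x̄ = 13.25 − 1.879310·4.5 = 4.793103

4.79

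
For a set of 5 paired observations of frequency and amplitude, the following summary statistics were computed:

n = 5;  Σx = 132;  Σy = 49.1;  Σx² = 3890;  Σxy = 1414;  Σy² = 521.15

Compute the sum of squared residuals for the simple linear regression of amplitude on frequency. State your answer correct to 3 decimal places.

4.764

Sxx = Σx² − (Σx)²/n = 3890 − 3484.8 = 405.2
Sxy = Σxy − (Σx)(Σy)/n = 1414 − 1296.24 = 117.76
Syy = Σy² − (Σy)²/n = 521.15 − 482.162 = 38.988
b = Sxy/Sxx = 117.76/405.2 = 0.290622
SSE = Syy − b·Sxy = 38.988 − 0.290622·117.76 = 4.764363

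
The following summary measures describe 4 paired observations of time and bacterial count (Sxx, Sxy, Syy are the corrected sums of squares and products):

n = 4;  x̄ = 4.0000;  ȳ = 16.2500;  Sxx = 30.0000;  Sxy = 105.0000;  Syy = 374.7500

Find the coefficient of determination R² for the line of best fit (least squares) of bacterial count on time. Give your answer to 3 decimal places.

R² = Sxy²/(Sxx·Syy) = (105)²/(30·374.75) = 0.980654

0.981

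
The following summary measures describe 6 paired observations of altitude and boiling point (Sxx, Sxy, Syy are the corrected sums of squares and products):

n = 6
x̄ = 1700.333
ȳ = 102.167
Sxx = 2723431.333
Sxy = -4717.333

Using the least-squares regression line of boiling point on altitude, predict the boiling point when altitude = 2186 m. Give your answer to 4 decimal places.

101.3258

b = Sxy/Sxx = -4717.333/2723431.333 = -0.001732
a = ȳ − b·x̄ = 102.167 − (-0.001732)·1700.333 = 105.112195
ŷ(2186) = a + b·2186 = 105.112195 + (-0.001732)·2186 = 101.325762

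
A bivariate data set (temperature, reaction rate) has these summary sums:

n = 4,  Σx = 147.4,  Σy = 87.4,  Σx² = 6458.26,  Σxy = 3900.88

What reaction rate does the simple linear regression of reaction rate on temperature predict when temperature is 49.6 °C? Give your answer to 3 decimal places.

Sxx = Σx² − (Σx)²/n = 6458.26 − 5431.69 = 1026.57
Sxy = Σxy − (Σx)(Σy)/n = 3900.88 − 3220.69 = 680.19
b = Sxy/Sxx = 680.19/1026.57 = 0.662585
a = ȳ − b·x̄ = 21.85 − 0.662585·36.85 = -2.566261
ŷ(49.6) = a + b·49.6 = -2.566261 + 0.662585·49.6 = 30.297960

30.298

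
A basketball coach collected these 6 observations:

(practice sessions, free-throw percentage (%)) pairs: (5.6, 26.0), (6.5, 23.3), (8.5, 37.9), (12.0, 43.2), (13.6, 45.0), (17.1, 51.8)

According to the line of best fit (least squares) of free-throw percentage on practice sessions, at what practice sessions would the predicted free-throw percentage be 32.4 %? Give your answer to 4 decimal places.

8.2705

n = 6, Σx = 63.3, Σy = 227.2, Σxy = 2635.38, Σx² = 767.23
Sxx = Σx² − (Σx)²/n = 767.23 − 667.815 = 99.415
Sxy = Σxy − (Σx)(Σy)/n = 2635.38 − 2396.96 = 238.42
b = Sxy/Sxx = 238.42/99.415 = 2.398230
a = ȳ − b·x̄ = 37.866667 − 2.398230·10.55 = 12.565344
Set a + b·x = 32.4: x = (32.4 − 12.565344) / 2.398230 = 8.270541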